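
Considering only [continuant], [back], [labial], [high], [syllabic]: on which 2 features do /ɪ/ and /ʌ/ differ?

[high], [back]

/ɪ/ is the high front unrounded lax vowel and /ʌ/ is the mid back unrounded lax vowel. Both are [+continuant], [-labial], [+syllabic]. /ɪ/ is [+high] while /ʌ/ is [-high]; /ɪ/ is [-back] while /ʌ/ is [+back], so the distinguishing features are [high], [back].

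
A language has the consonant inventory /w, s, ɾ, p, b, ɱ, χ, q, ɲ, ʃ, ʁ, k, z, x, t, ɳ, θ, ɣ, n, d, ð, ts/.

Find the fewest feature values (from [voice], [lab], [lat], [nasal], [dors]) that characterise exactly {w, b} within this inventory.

[+voice, -nasal, +lab]

Every target segment is [+voice], [-nasal], [+labial]; each remaining inventory member fails at least one of these. Each conjunct is needed — [-nasal, +labial] alone would also admit /p/; [+voice, +labial] alone would also admit /ɱ/; [+voice, -nasal] alone would also admit /ɾ, ʁ, z, ɣ, …/ — and no other combination of two listed features has exactly this extension, so three is the minimum.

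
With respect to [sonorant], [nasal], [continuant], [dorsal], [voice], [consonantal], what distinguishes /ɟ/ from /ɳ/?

/ɟ/ is the voiced palatal stop and /ɳ/ is the retroflex nasal. Both are [-continuant], [+voice], [+consonantal]. /ɟ/ is [-sonorant] while /ɳ/ is [+sonorant]; /ɟ/ is [-nasal] while /ɳ/ is [+nasal]; /ɟ/ is [+dorsal] while /ɳ/ is [-dorsal], so the distinguishing features are [sonorant], [nasal], [dorsal].

[sonorant], [nasal], [dorsal]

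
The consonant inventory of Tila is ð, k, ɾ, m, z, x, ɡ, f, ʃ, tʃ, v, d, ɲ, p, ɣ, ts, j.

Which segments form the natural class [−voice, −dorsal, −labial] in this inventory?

ʃ, tʃ, ts

Eliminate segments failing any feature: /ð, ɾ, m, z, ɡ, v, d, ɲ, ɣ, j/ are [+voice]; /k, x/ are [+dorsal]; /f, p/ are [+labial]. The remaining /ʃ, tʃ, ts/ satisfy [−voice], [−dorsal], [−labial].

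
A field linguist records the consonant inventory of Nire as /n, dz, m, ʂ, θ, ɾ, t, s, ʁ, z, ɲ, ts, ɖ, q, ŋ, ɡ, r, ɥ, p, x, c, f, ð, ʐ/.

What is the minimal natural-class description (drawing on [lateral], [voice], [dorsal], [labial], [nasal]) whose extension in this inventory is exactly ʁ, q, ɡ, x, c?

[−nasal, −labial, +dorsal]

/ʁ, q, ɡ, x, c/ are all [−nasal], [−labial], [+dorsal], and no other segment in the inventory matches all three values. Dropping any one of them over-generates: [−labial, +dorsal] alone would also admit /ɲ, ŋ/; [−nasal, +dorsal] alone would also admit /ɥ/; [−nasal, −labial] alone would also admit /dz, ʂ, θ, ɾ, …/. No other combination of two listed features picks out exactly this set either, so fewer than three features will not do.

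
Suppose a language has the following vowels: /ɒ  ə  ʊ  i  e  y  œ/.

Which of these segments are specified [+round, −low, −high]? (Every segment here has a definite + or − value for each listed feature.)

Among the inventory, the [+round] segments are /ɒ, ʊ, y, œ/.
Intersecting with [−low] gives /ʊ, y, œ/.
Then [−high] leaves /œ/.

œ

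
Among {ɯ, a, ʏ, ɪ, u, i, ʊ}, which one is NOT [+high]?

a

Every segment except /a/ is [+high]. /a/ (low unrounded vowel) is [−high], so it is the exception.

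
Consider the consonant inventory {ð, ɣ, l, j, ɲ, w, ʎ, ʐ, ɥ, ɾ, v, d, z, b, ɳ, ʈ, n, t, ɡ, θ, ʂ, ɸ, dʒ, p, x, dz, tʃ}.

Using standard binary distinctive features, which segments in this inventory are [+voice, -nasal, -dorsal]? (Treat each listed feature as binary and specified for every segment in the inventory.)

Eliminate segments failing any feature: /ɣ, j, w, ʎ, ɥ, ɡ/ are [+dorsal]; /ɲ, ɳ, n/ are [+nasal]; /ʈ, t, θ, ʂ, ɸ, p, x, tʃ/ are [-voice]. The remaining /ð, l, ʐ, ɾ, v, d, z, b, dʒ, dz/ satisfy [+voice], [-nasal], [-dorsal].

ð, l, ʐ, ɾ, v, d, z, b, dʒ, dz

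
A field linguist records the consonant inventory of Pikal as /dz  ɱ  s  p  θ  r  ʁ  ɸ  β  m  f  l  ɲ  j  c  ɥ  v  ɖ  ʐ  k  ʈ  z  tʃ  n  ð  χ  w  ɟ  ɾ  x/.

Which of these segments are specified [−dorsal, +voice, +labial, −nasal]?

β, v

Among the inventory, the [−dorsal] segments are /dz, ɱ, s, p, θ, r, ɸ, β, m, f, l, v, ɖ, ʐ, ʈ, z, tʃ, n, ð, ɾ/.
Of those, [+voice] gives /dz, ɱ, r, β, m, l, v, ɖ, ʐ, z, n, ð, ɾ/.
Intersecting with [+labial] gives /ɱ, β, m, v/.
Of those, [−nasal] leaves /β, v/.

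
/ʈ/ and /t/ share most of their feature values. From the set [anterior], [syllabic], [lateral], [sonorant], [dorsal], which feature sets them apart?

[anterior]

The two segments share [-syllabic], [-lateral], [-sonorant], [-dorsal]. The only feature from the list on which they differ: /ʈ/ is [-anterior] while /t/ is [+anterior].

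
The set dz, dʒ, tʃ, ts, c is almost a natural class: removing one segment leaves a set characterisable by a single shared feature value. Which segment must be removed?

c

The remaining segments after removing /c/ share [+delayed release]; /c/ (voiceless palatal stop) is [−delayed release]. For every other candidate removal, the leftover set fails to share any single feature value that the removed segment lacks.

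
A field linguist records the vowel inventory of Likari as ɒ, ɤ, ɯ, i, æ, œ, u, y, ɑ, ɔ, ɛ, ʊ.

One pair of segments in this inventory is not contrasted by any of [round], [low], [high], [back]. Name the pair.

ʊ, u

On the given features, /ʊ/ and /u/ have an identical profile: [+round], [-low], [+high], [+back]. No other two segments in the inventory coincide on all 4 features. (They do differ in [tense], which is not among the given features.)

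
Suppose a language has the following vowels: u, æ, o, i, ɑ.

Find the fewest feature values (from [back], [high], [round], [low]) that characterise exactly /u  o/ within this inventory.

Every target segment is [+round] and no other inventory member is, so one feature is enough.

[+round]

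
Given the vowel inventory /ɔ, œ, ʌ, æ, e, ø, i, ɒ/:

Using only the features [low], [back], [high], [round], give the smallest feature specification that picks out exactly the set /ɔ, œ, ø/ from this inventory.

[-low, +round]

/ɔ, œ, ø/ are all [-low], [+round], and no other segment in the inventory matches both values. Dropping any one of them over-generates: [+round] alone would also admit /ɒ/; [-low] alone would also admit /ʌ, e, i/. No other single listed feature picks out exactly this set either, so fewer than two features will not do.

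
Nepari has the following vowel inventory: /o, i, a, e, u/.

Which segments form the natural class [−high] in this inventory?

o, a, e

The feature [high] marks segments produced with the tongue body raised. In this inventory /o, a, e/ lack that property, so they are [−high]; /i, u/ are [+high].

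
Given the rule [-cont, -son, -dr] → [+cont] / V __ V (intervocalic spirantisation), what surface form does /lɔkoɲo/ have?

The only segment in the rule's environment that also matches [-cont, -son, -dr] is /k/. Applying [+continuant] turns the voiceless velar stop into /x/ (voiceless velar fricative), giving [lɔxoɲo].

[lɔxoɲo]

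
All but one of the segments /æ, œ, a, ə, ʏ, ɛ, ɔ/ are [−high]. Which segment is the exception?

Every segment except /ʏ/ is [−high]. /ʏ/ (high front rounded lax vowel) is [+high], so it is the exception.

ʏ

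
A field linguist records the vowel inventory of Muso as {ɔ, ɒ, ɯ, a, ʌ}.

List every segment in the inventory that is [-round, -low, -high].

ʌ

Eliminate segments failing any feature: /ɔ, ɒ/ are [+round]; /ɯ/ is [+high]; /a/ is [+low]. The remaining /ʌ/ satisfy [-round], [-low], [-high].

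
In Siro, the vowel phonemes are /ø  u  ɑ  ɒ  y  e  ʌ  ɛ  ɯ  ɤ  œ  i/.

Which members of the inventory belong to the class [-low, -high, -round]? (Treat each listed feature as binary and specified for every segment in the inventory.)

e, ʌ, ɛ, ɤ

The [-low] segments are /ø, u, y, e, ʌ, ɛ, ɯ, ɤ, œ, i/.
Within that set, [-high] gives /ø, e, ʌ, ɛ, ɤ, œ/.
Within that set, [-round] leaves /e, ʌ, ɛ, ɤ/.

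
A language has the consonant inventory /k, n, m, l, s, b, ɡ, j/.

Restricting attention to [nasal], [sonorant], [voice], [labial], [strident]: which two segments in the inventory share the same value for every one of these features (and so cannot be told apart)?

l, j

Both /l/ and /j/ are [−nasal], [+sonorant], [+voice], [−labial], [−strident]. Since the list omits [lateral] and [dorsal] — which do distinguish the alveolar lateral approximant from the palatal glide — this pair collapses; all other pairs remain distinct.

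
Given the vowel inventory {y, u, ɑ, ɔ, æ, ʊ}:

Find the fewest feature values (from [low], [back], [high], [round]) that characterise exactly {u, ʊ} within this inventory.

[+high, +back]

Every target segment is [+high], [+back]; each remaining inventory member fails at least one of these. Each conjunct is needed — [+back] alone would also admit /ɑ, ɔ/; [+high] alone would also admit /y/ — and no other single listed feature has exactly this extension, so two is the minimum.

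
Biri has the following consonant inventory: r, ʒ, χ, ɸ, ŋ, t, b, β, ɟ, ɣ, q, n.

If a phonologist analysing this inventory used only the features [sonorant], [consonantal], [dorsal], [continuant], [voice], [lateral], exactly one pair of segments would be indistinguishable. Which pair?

β, ʒ

Both /β/ and /ʒ/ are [-sonorant], [+consonantal], [-dorsal], [+continuant], [+voice], [-lateral]. Since the list omits [strident], [labial] and [coronal] — which do distinguish the voiced bilabial fricative from the voiced postalveolar fricative — this pair collapses; all other pairs remain distinct.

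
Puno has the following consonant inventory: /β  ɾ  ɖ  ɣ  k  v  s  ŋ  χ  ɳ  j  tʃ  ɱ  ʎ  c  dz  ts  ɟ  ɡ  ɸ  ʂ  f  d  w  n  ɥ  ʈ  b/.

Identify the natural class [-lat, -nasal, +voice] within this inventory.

β, ɾ, ɖ, ɣ, v, j, dz, ɟ, ɡ, d, w, ɥ, b

Among the inventory, the [-lateral] segments are /β, ɾ, ɖ, ɣ, k, v, s, ŋ, χ, ɳ, j, tʃ, ɱ, c, dz, ts, ɟ, ɡ, ɸ, ʂ, f, d, w, n, ɥ, ʈ, b/.
Intersecting with [-nasal] gives /β, ɾ, ɖ, ɣ, k, v, s, χ, j, tʃ, c, dz, ts, ɟ, ɡ, ɸ, ʂ, f, d, w, ɥ, ʈ, b/.
Within that set, [+voice] leaves /β, ɾ, ɖ, ɣ, v, j, dz, ɟ, ɡ, d, w, ɥ, b/.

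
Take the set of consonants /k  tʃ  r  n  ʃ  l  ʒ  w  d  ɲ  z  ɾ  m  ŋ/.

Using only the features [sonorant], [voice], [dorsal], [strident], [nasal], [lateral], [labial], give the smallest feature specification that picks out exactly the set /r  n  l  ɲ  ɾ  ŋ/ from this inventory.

/r, n, l, ɲ, ɾ, ŋ/ are all [+sonorant], [−labial], and no other segment in the inventory matches both values. Dropping any one of them over-generates: [−labial] alone would also admit /k, tʃ, ʃ, ʒ, …/; [+sonorant] alone would also admit /w, m/. No other single listed feature picks out exactly this set either, so fewer than two features will not do.

[+sonorant, −labial]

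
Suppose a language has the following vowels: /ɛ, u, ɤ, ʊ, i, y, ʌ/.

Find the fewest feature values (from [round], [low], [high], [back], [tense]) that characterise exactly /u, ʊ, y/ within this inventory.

[+round]

/u, ʊ, y/ are exactly the [+round] segments in the inventory, so a single feature suffices.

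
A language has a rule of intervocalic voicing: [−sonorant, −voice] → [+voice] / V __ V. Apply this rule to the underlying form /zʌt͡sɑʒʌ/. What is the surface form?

[zʌd͡zɑʒʌ]

The only segment in the rule's environment that also matches [−sonorant, −voice] is /t͡s/. Applying [+voice] turns the voiceless alveolar affricate into /d͡z/ (voiced alveolar affricate), giving [zʌd͡zɑʒʌ].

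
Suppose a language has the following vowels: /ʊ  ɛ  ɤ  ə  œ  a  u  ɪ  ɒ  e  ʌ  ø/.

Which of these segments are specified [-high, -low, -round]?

Checking each segment against [-high], [-low], [-round]: /ɛ/ (mid front unrounded lax vowel), /ɤ/ (mid back unrounded tense vowel), /ə/ (mid central vowel (schwa)), /e/ (mid front unrounded tense vowel), /ʌ/ (mid back unrounded lax vowel) satisfy every feature; every other segment in the inventory fails at least one.

ɛ, ɤ, ə, e, ʌ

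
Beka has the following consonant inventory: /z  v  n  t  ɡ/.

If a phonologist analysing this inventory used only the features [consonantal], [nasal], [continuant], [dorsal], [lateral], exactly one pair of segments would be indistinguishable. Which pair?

/v/ (voiced labiodental fricative) and /z/ (voiced alveolar fricative) are both [+consonantal], [−nasal], [+continuant], [−dorsal], [−lateral], so none of the listed features separates them. (They do differ in [labial] and [coronal], which are not among the given features.) Every other pair in the inventory differs on at least one listed feature.

v, z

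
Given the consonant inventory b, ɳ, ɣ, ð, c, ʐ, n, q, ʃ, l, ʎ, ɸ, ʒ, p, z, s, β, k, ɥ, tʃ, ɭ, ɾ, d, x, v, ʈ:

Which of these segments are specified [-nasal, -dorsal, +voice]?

b, ð, ʐ, l, ʒ, z, β, ɭ, ɾ, d, v

Checking each segment against [-nasal], [-dorsal], [+voice]: /b/ (voiced bilabial stop), /ð/ (voiced dental fricative), /ʐ/ (voiced retroflex fricative), /l/ (alveolar lateral approximant), /ʒ/ (voiced postalveolar fricative), /z/ (voiced alveolar fricative), among others, satisfy every feature; every other segment in the inventory fails at least one.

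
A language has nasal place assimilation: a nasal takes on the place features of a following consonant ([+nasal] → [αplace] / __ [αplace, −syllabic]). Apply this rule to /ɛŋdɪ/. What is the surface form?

[ɛndɪ]

/ŋ/ sits before the [+coronal] consonant /d/, so it takes on [+coronal] and surfaces as /n/. The rest of the form is unaffected: [ɛndɪ].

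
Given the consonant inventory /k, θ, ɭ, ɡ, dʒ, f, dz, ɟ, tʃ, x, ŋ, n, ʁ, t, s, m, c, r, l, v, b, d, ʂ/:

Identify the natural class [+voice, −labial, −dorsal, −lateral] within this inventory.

Eliminate segments failing any feature: /k, θ, f, tʃ, x, t, s, c, ʂ/ are [−voice]; /ɭ, l/ are [+lateral]; /ɡ, ɟ, ŋ, ʁ/ are [+dorsal]; /m, v, b/ are [+labial]. The remaining /dʒ, dz, n, r, d/ satisfy [+voice], [−labial], [−dorsal], [−lateral].

dʒ, dz, n, r, d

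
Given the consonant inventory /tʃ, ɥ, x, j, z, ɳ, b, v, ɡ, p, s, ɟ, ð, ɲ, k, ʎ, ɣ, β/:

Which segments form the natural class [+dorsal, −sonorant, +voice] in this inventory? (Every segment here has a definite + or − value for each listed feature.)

Eliminate segments failing any feature: /tʃ, z, ɳ, b, v, p, s, ð, β/ are [−dorsal]; /ɥ, j, ɲ, ʎ/ are [+sonorant]; /x, k/ are [−voice]. The remaining /ɡ, ɟ, ɣ/ satisfy [+dorsal], [−sonorant], [+voice].

ɡ, ɟ, ɣ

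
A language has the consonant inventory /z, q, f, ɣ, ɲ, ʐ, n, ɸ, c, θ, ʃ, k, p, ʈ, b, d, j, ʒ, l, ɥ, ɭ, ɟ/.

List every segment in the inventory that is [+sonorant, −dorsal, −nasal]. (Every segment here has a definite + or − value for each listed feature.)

l, ɭ

The [+sonorant] segments are /ɲ, n, j, l, ɥ, ɭ/.
Then [−dorsal] gives /n, l, ɭ/.
Among these, [−nasal] leaves /l, ɭ/.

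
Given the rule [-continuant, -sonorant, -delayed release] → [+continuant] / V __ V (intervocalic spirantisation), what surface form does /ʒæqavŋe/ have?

[ʒæχavŋe]

/q/ satisfies [-continuant, -sonorant, -delayed release] and sits in V __ V. The [+continuant] counterpart of the voiceless uvular stop is /χ/. Other segments in /ʒæqavŋe/ either fail the structural description or are not in the environment, so the surface form is [ʒæχavŋe].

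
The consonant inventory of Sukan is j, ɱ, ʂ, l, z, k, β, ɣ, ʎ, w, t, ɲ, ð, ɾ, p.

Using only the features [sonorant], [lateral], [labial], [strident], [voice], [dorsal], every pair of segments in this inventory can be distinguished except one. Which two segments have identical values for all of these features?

ɲ, j

On the given features, /ɲ/ and /j/ have an identical profile: [+sonorant], [-lateral], [-labial], [-strident], [+voice], [+dorsal]. No other two segments in the inventory coincide on all 6 features. (They do differ in [nasal] and [continuant], which are not among the given features.)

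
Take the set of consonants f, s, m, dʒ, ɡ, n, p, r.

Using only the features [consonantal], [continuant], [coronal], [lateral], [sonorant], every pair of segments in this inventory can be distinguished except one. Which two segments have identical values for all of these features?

/ɡ/ (voiced velar stop) and /p/ (voiceless bilabial stop) are both [+consonantal], [−continuant], [−coronal], [−lateral], [−sonorant], so none of the listed features separates them. (They do differ in [voice], [labial] and [dorsal], which are not among the given features.) Every other pair in the inventory differs on at least one listed feature.

ɡ, p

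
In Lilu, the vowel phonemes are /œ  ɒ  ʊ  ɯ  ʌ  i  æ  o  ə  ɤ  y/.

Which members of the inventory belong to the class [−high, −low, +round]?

œ, o

First, the [−high] segments are /œ, ɒ, ʌ, æ, o, ə, ɤ/.
Among these, [−low] gives /œ, ʌ, o, ə, ɤ/.
Among these, [+round] leaves /œ, o/.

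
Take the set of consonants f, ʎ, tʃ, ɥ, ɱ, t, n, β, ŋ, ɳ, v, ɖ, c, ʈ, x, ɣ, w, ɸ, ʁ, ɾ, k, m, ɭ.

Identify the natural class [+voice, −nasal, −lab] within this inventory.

ʎ, ɖ, ɣ, ʁ, ɾ, ɭ

Checking each segment against [+voice], [−nasal], [−labial]: /ʎ/ (palatal lateral approximant), /ɖ/ (voiced retroflex stop), /ɣ/ (voiced velar fricative), /ʁ/ (voiced uvular fricative), /ɾ/ (alveolar tap), /ɭ/ (retroflex lateral approximant) satisfy every feature; every other segment in the inventory fails at least one.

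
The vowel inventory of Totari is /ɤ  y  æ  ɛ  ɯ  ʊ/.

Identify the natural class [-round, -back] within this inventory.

Eliminate segments failing any feature: /ɤ, ɯ/ are [+back]; /y, ʊ/ are [+round]. The remaining /æ, ɛ/ satisfy [-round], [-back].

æ, ɛ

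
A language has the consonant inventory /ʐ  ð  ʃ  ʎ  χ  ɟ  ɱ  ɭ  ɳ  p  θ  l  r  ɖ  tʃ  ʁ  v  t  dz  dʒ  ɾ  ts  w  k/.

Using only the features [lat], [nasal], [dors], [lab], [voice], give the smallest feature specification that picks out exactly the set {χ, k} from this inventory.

[-voice, +dors]

Every target segment is [-voice], [+dorsal]; each remaining inventory member fails at least one of these. Each conjunct is needed — [+dorsal] alone would also admit /ʎ, ɟ, ʁ, w/; [-voice] alone would also admit /ʃ, p, θ, tʃ, …/ — and no other single listed feature has exactly this extension, so two is the minimum.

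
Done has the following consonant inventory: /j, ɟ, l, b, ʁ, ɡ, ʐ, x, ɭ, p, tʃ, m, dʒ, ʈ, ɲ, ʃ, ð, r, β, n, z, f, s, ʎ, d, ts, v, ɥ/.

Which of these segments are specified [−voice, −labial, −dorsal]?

Checking each segment against [−voice], [−labial], [−dorsal]: /tʃ/ (voiceless postalveolar affricate), /ʈ/ (voiceless retroflex stop), /ʃ/ (voiceless postalveolar fricative), /s/ (voiceless alveolar fricative), /ts/ (voiceless alveolar affricate) satisfy every feature; every other segment in the inventory fails at least one.

tʃ, ʈ, ʃ, s, ts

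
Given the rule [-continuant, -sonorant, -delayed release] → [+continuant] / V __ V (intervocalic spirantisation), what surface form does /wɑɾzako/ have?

Only /k/ occurs between two vowels (/a/ __ /o/) and matches the structural description. It is a voiceless velar stop, so [-continuant, -sonorant, -delayed release] holds; changing it to [+continuant] with all other features held fixed yields /x/ (voiceless velar fricative). No other segment meets both the structural description and the environment, so the output is [wɑɾzaxo].

[wɑɾzaxo]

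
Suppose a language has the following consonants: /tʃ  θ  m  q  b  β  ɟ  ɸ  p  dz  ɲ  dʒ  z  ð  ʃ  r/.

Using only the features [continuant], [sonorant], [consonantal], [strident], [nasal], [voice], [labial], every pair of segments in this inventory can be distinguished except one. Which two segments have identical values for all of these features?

Both /dz/ and /dʒ/ are [−continuant], [−sonorant], [+consonantal], [+strident], [−nasal], [+voice], [−labial]. Since the list omits [anterior] and [distributed] — which do distinguish the voiced alveolar affricate from the voiced postalveolar affricate — this pair collapses; all other pairs remain distinct.

dz, dʒ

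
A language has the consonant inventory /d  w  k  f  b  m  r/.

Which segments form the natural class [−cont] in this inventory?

The feature [continuant] marks segments produced without complete oral closure. In this inventory /d, k, b, m/ lack that property, so they are [−continuant]; /w, f, r/ are [+continuant].

d, k, b, m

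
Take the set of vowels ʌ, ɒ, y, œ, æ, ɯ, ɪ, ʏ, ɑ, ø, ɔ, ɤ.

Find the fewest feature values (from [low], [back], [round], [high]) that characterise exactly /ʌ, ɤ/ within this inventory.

[−high, −low, −round]

/ʌ, ɤ/ are all [−high], [−low], [−round], and no other segment in the inventory matches all three values. Dropping any one of them over-generates: [−low, −round] alone would also admit /ɯ, ɪ/; [−high, −round] alone would also admit /æ, ɑ/; [−high, −low] alone would also admit /œ, ø, ɔ/. No other combination of two listed features picks out exactly this set either, so fewer than three features will not do.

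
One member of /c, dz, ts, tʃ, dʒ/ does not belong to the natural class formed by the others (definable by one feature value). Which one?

[delayed release] (equivalently [strident], [dorsal]) groups all but one: /dʒ, tʃ, dz, ts/ share [+delayed release] while /c/ (voiceless palatal stop) alone is [-delayed release]. Removing any other segment would not leave a single-feature class that excludes it.

c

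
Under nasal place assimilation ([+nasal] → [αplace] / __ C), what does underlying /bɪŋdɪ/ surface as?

[bɪndɪ]

/ŋ/ sits before the [+coronal] consonant /d/, so it takes on [+coronal] and surfaces as /n/. The rest of the form is unaffected: [bɪndɪ].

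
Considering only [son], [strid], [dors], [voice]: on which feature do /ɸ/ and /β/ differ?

The two segments share [-sonorant], [-strident], [-dorsal]. The only feature from the list on which they differ: /ɸ/ is [-voice] while /β/ is [+voice].

[voice]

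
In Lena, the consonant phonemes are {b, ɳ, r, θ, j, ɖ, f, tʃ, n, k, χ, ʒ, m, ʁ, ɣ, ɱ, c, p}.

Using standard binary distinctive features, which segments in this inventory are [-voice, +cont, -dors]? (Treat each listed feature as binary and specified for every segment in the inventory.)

θ, f

Checking each segment against [-voice], [+continuant], [-dorsal]: /θ/ (voiceless dental fricative), /f/ (voiceless labiodental fricative) satisfy every feature; every other segment in the inventory fails at least one.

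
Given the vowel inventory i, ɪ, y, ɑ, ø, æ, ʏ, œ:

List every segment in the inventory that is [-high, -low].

ø, œ

Checking each segment against [-high], [-low]: /ø/ (mid front rounded tense vowel), /œ/ (mid front rounded lax vowel) satisfy every feature; every other segment in the inventory fails at least one.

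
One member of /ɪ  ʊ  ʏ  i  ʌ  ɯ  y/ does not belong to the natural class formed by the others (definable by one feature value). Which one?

ʌ

/i, ʊ, ɪ, y, ɯ, ʏ/ are all [+high], but /ʌ/ (mid back unrounded lax vowel) is [-high]. No other single segment can be removed to leave a set sharing one feature value that the removed segment lacks, so /ʌ/ is the odd one out.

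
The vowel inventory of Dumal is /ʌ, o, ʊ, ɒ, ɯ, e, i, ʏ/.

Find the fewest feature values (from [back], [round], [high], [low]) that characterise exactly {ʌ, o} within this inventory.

[−high, −low, +back]

/ʌ, o/ are all [−high], [−low], [+back], and no other segment in the inventory matches all three values. Dropping any one of them over-generates: [−low, +back] alone would also admit /ʊ, ɯ/; [−high, +back] alone would also admit /ɒ/; [−high, −low] alone would also admit /e/. No other combination of two listed features picks out exactly this set either, so fewer than three features will not do.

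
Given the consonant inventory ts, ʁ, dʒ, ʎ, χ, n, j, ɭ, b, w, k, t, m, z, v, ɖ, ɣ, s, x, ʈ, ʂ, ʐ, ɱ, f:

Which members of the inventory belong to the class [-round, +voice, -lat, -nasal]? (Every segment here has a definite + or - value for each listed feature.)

Eliminate segments failing any feature: /ts, χ, k, t, s, x, ʈ, ʂ, f/ are [-voice]; /ʎ, ɭ/ are [+lateral]; /n, m, ɱ/ are [+nasal]; /w/ is [+round]. The remaining /ʁ, dʒ, j, b, z, v, ɖ, ɣ, ʐ/ satisfy [-round], [+voice], [-lateral], [-nasal].

ʁ, dʒ, j, b, z, v, ɖ, ɣ, ʐ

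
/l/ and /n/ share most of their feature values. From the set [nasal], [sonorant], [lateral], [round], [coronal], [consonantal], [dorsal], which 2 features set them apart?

[nasal], [lateral]

The two segments share [+sonorant], [-round], [+coronal], [+consonantal], [-dorsal]. The only features from the list on which they differ: /l/ is [-nasal] while /n/ is [+nasal]; /l/ is [+lateral] while /n/ is [-lateral].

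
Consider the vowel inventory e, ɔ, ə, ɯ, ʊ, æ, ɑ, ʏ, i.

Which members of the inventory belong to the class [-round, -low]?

The [-round] segments are /e, ə, ɯ, æ, ɑ, i/.
Of those, [-low] leaves /e, ə, ɯ, i/.

e, ə, ɯ, i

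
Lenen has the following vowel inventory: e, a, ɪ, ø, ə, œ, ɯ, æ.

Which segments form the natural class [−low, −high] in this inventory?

e, ø, ə, œ

First, the [−low] segments are /e, ɪ, ø, ə, œ, ɯ/.
Then [−high] leaves /e, ø, ə, œ/.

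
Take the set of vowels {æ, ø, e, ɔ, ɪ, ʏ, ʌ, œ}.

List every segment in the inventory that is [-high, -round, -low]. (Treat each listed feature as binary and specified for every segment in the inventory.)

e, ʌ

The [-high] segments are /æ, ø, e, ɔ, ʌ, œ/.
Intersecting with [-round] gives /æ, e, ʌ/.
Among these, [-low] leaves /e, ʌ/.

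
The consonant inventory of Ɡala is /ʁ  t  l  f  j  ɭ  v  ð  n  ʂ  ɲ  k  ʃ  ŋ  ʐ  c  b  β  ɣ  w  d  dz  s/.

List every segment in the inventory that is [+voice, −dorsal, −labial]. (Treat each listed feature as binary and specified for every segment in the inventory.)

l, ɭ, ð, n, ʐ, d, dz

Eliminate segments failing any feature: /ʁ, j, ɲ, ŋ, ɣ, w/ are [+dorsal]; /t, f, ʂ, k, ʃ, c, s/ are [−voice]; /v, b, β/ are [+labial]. The remaining /l, ɭ, ð, n, ʐ, d, dz/ satisfy [+voice], [−dorsal], [−labial].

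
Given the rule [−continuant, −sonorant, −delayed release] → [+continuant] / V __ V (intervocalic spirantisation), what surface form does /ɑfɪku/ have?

[ɑfɪxu]

/k/ satisfies [−continuant, −sonorant, −delayed release] and sits in V __ V. The [+continuant] counterpart of the voiceless velar stop is /x/. Other segments in /ɑfɪku/ either fail the structural description or are not in the environment, so the surface form is [ɑfɪxu].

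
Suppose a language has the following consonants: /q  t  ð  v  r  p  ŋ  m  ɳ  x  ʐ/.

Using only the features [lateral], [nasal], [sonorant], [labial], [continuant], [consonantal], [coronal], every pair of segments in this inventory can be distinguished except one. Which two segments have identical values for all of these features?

ʐ, ð

On the given features, /ʐ/ and /ð/ have an identical profile: [-lateral], [-nasal], [-sonorant], [-labial], [+continuant], [+consonantal], [+coronal]. No other two segments in the inventory coincide on all 7 features. (They do differ in [strident], [anterior] and [distributed], which are not among the given features.)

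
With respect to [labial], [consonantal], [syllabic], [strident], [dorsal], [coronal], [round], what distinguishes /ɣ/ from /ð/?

/ɣ/ (voiced velar fricative) and /ð/ (voiced dental fricative) agree on [−labial], [+consonantal], [−syllabic], [−strident], [−round]. They differ on [coronal] (/ɣ/ [−], /ð/ [+]), [dorsal] (/ɣ/ [+], /ð/ [−]).

[coronal], [dorsal]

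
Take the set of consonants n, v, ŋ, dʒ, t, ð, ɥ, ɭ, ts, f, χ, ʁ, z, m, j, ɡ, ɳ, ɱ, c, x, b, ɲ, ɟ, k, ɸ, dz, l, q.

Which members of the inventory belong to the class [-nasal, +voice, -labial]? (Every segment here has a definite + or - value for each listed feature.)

dʒ, ð, ɭ, ʁ, z, j, ɡ, ɟ, dz, l

Eliminate segments failing any feature: /n, ŋ, m, ɳ, ɱ, ɲ/ are [+nasal]; /v, ɥ, b/ are [+labial]; /t, ts, f, χ, c, x, k, ɸ, q/ are [-voice]. The remaining /dʒ, ð, ɭ, ʁ, z, j, ɡ, ɟ, dz, l/ satisfy [-nasal], [+voice], [-labial].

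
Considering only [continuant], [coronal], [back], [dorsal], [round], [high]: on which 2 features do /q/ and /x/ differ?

[continuant], [high]

The two segments share [-coronal], [+back], [+dorsal], [-round]. The only features from the list on which they differ: /q/ is [-continuant] while /x/ is [+continuant]; /q/ is [-high] while /x/ is [+high].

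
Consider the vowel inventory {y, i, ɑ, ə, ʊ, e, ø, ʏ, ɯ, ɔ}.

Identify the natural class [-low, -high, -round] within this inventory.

ə, e

Eliminate segments failing any feature: /y, i, ʊ, ʏ, ɯ/ are [+high]; /ɑ/ is [+low]; /ø, ɔ/ are [+round]. The remaining /ə, e/ satisfy [-low], [-high], [-round].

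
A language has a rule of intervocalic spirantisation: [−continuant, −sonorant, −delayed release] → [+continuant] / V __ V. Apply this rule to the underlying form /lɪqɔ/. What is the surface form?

[lɪχɔ]

Only /q/ occurs between two vowels (/ɪ/ __ /ɔ/) and matches the structural description. It is a voiceless uvular stop, so [−continuant, −sonorant, −delayed release] holds; changing it to [+continuant] with all other features held fixed yields /χ/ (voiceless uvular fricative). No other segment meets both the structural description and the environment, so the output is [lɪχɔ].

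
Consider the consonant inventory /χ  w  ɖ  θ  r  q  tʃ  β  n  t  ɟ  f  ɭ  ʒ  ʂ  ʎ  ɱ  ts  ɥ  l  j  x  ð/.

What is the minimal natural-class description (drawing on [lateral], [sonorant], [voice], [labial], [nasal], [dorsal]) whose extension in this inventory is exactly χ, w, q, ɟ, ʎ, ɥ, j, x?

/χ, w, q, ɟ, ʎ, ɥ, j, x/ are exactly the [+dorsal] segments in the inventory, so a single feature suffices.

[+dorsal]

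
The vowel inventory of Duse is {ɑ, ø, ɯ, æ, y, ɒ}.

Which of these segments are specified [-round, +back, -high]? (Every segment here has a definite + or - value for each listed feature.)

ɑ

Checking each segment against [-round], [+back], [-high]: /ɑ/ (low back unrounded vowel) satisfies every feature; every other segment in the inventory fails at least one.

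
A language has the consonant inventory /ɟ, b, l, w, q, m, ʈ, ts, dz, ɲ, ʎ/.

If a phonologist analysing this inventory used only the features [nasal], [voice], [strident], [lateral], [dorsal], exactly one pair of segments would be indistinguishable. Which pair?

Both /ɟ/ and /w/ are [-nasal], [+voice], [-strident], [-lateral], [+dorsal]. Since the list omits [sonorant], [continuant], [labial], [round] and [back] — which do distinguish the voiced palatal stop from the labial-velar glide — this pair collapses; all other pairs remain distinct.

ɟ, w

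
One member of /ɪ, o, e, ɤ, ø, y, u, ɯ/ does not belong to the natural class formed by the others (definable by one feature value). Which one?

[tense] groups all but one: /o, e, y, ɤ, u, ø, ɯ/ share [+tense] while /ɪ/ (high front unrounded lax vowel) alone is [−tense]. Removing any other segment would not leave a single-feature class that excludes it.

ɪ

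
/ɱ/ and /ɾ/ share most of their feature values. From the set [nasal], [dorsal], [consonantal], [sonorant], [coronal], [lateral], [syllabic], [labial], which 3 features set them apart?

[nasal], [labial], [coronal]

/ɱ/ (labiodental nasal) and /ɾ/ (alveolar tap) agree on [−dorsal], [+consonantal], [+sonorant], [−lateral], [−syllabic]. They differ on [nasal] (/ɱ/ [+], /ɾ/ [−]), [labial] (/ɱ/ [+], /ɾ/ [−]), [coronal] (/ɱ/ [−], /ɾ/ [+]).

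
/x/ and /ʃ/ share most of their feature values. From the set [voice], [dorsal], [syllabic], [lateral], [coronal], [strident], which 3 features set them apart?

[strident], [coronal], [dorsal]

The two segments share [−voice], [−syllabic], [−lateral]. The only features from the list on which they differ: /x/ is [−strident] while /ʃ/ is [+strident]; /x/ is [−coronal] while /ʃ/ is [+coronal]; /x/ is [+dorsal] while /ʃ/ is [−dorsal].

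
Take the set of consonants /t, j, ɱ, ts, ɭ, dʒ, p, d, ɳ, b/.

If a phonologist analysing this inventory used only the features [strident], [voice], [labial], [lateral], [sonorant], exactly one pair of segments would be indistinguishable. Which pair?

j, ɳ

/j/ (palatal glide) and /ɳ/ (retroflex nasal) are both [-strident], [+voice], [-labial], [-lateral], [+sonorant], so none of the listed features separates them. (They do differ in [nasal], [continuant] and [dorsal], which are not among the given features.) Every other pair in the inventory differs on at least one listed feature.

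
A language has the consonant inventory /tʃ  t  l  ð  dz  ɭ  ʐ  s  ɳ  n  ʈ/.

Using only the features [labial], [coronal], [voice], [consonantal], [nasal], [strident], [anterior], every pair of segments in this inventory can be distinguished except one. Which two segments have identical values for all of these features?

ð, l

Both /ð/ and /l/ are [-labial], [+coronal], [+voice], [+consonantal], [-nasal], [-strident], [+anterior]. Since the list omits [sonorant] and [lateral] — which do distinguish the voiced dental fricative from the alveolar lateral approximant — this pair collapses; all other pairs remain distinct.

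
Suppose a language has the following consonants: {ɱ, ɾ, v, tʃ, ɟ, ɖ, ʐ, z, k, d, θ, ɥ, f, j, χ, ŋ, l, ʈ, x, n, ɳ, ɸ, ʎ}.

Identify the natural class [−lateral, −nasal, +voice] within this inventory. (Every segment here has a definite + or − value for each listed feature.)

Eliminate segments failing any feature: /ɱ, ŋ, n, ɳ/ are [+nasal]; /tʃ, k, θ, f, χ, ʈ, x, ɸ/ are [−voice]; /l, ʎ/ are [+lateral]. The remaining /ɾ, v, ɟ, ɖ, ʐ, z, d, ɥ, j/ satisfy [−lateral], [−nasal], [+voice].

ɾ, v, ɟ, ɖ, ʐ, z, d, ɥ, j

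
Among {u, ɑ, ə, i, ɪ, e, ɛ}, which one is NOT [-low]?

/u, ə, ɛ, ɪ, i, e/ are all [-low]; /ɑ/ (low back unrounded vowel) is [+low].

ɑ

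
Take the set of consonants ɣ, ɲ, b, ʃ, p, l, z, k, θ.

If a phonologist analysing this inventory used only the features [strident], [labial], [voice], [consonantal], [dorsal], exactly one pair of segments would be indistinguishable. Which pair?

ɣ, ɲ

Both /ɣ/ and /ɲ/ are [−strident], [−labial], [+voice], [+consonantal], [+dorsal]. Since the list omits [sonorant], [nasal], [continuant] and [back] — which do distinguish the voiced velar fricative from the palatal nasal — this pair collapses; all other pairs remain distinct.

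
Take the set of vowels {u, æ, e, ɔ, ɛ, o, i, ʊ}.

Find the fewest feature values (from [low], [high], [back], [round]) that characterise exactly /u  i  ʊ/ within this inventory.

/u, i, ʊ/ are exactly the [+high] segments in the inventory, so a single feature suffices.

[+high]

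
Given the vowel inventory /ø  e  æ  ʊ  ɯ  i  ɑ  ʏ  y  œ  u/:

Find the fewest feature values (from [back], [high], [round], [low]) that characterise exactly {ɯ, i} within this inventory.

[+high, -round]

The class [+high], [-round] has exactly /ɯ, i/ as its extension in this inventory. No smaller conjunction from the listed features achieves this: [-round] alone would also admit /e, æ, ɑ/; [+high] alone would also admit /ʊ, ʏ, y, u/; and checking the remaining single features turns up none with this extension.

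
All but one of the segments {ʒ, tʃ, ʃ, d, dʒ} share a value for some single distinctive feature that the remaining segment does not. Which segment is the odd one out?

[anterior] (equivalently [strident], [distributed]) groups all but one: /ʃ, tʃ, ʒ, dʒ/ share [−anterior] while /d/ (voiced alveolar stop) alone is [+anterior]. Removing any other segment would not leave a single-feature class that excludes it.

d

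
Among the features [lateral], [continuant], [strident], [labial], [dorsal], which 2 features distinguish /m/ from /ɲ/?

[labial], [dorsal]

/m/ is the bilabial nasal and /ɲ/ is the palatal nasal. Both are [-lateral], [-continuant], [-strident]. /m/ is [+labial] while /ɲ/ is [-labial]; /m/ is [-dorsal] while /ɲ/ is [+dorsal], so the distinguishing features are [labial], [dorsal].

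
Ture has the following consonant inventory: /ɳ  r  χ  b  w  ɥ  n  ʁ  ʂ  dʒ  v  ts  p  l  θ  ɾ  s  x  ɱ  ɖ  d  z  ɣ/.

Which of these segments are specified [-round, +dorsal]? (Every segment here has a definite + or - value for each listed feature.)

Eliminate segments failing any feature: /ɳ, r, b, n, ʂ, dʒ, v, ts, p, l, θ, ɾ, s, ɱ, ɖ, d, z/ are [-dorsal]; /w, ɥ/ are [+round]. The remaining /χ, ʁ, x, ɣ/ satisfy [-round], [+dorsal].

χ, ʁ, x, ɣ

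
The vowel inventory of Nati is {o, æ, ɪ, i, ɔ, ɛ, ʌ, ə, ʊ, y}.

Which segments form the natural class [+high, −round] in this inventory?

ɪ, i

Eliminate segments failing any feature: /o, æ, ɔ, ɛ, ʌ, ə/ are [−high]; /ʊ, y/ are [+round]. The remaining /ɪ, i/ satisfy [+high], [−round].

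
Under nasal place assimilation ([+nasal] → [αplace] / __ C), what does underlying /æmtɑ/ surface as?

[æntɑ]

The only nasal preceding a consonant is /m/ before /t/. /t/ is [+coronal], so /m/ → /n/, giving [æntɑ].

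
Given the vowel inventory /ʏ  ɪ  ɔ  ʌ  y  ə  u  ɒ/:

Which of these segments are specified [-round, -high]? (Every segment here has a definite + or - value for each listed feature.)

The [-round] segments are /ɪ, ʌ, ə/.
Intersecting with [-high] leaves /ʌ, ə/.

ʌ, ə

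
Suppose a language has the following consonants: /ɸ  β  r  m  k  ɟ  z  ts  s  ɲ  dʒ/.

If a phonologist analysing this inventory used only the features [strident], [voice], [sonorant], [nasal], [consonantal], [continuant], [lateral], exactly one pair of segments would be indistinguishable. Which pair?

m, ɲ

/m/ (bilabial nasal) and /ɲ/ (palatal nasal) are both [−strident], [+voice], [+sonorant], [+nasal], [+consonantal], [−continuant], [−lateral], so none of the listed features separates them. (They do differ in [labial] and [dorsal], which are not among the given features.) Every other pair in the inventory differs on at least one listed feature.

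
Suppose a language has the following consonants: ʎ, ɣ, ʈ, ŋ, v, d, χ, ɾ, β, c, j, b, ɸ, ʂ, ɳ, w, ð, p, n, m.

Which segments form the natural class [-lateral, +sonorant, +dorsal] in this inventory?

ŋ, j, w

The [-lateral] segments are /ɣ, ʈ, ŋ, v, d, χ, ɾ, β, c, j, b, ɸ, ʂ, ɳ, w, ð, p, n, m/.
Of those, [+sonorant] gives /ŋ, ɾ, j, ɳ, w, n, m/.
Of those, [+dorsal] leaves /ŋ, j, w/.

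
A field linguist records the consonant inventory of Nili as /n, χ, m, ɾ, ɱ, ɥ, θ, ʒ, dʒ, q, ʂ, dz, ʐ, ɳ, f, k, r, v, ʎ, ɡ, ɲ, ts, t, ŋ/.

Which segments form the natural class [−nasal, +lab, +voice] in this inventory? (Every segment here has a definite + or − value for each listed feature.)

Eliminate segments failing any feature: /n, m, ɱ, ɳ, ɲ, ŋ/ are [+nasal]; /χ, ɾ, θ, ʒ, dʒ, q, ʂ, dz, ʐ, k, r, ʎ, ɡ, ts, t/ are [−labial]; /f/ is [−voice]. The remaining /ɥ, v/ satisfy [−nasal], [+labial], [+voice].

ɥ, v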